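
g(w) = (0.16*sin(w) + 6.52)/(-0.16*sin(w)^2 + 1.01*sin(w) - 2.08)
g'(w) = (0.32*sin(w)*cos(w) - 1.01*cos(w))*(0.16*sin(w) + 6.52)/(-0.16*sin(w)^2 + 1.01*sin(w) - 2.08)^2 + 0.16*cos(w)/(-0.16*sin(w)^2 + 1.01*sin(w) - 2.08) = (0.0256*sin(w)^2 + 2.0864*sin(w) - 6.918)*cos(w)/(0.0256*sin(w)^4 - 0.3232*sin(w)^3 + 1.6857*sin(w)^2 - 4.2016*sin(w) + 4.3264)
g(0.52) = -4.08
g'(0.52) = -1.95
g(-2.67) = -2.51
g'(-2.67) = 1.06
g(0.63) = -4.29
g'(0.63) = -1.93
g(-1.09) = -2.06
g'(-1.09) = -0.42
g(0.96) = -4.89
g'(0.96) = -1.61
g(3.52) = -2.61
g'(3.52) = 1.17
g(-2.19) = -2.12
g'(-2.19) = 0.55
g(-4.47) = -5.34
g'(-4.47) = 0.75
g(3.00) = -3.37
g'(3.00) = 1.74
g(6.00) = -2.73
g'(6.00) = -1.28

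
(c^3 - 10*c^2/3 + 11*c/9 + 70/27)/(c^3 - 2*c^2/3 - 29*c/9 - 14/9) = (c - 5/3)/(c + 1)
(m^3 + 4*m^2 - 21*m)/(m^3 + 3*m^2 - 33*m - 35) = m*(m - 3)/(m^2 - 4*m - 5)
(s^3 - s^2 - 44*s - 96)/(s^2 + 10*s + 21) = (s^2 - 4*s - 32)/(s + 7)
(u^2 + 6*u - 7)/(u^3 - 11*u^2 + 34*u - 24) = (u + 7)/(u^2 - 10*u + 24)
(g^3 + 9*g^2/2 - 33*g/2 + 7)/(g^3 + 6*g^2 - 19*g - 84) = (g^2 - 5*g/2 + 1)/(g^2 - g - 12)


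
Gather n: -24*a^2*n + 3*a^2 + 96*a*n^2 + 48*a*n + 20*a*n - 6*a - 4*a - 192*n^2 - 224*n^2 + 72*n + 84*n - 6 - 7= 3*a^2 - 10*a + n^2*(96*a - 416) + n*(-24*a^2 + 68*a + 156) - 13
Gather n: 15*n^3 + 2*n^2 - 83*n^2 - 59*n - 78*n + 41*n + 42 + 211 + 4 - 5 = 15*n^3 - 81*n^2 - 96*n + 252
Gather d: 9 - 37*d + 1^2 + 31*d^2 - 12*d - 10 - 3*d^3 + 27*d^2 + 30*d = -3*d^3 + 58*d^2 - 19*d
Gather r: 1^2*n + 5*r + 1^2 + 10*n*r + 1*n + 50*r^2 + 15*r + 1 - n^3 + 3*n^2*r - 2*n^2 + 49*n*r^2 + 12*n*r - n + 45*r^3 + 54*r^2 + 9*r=-n^3 - 2*n^2 + n + 45*r^3 + r^2*(49*n + 104) + r*(3*n^2 + 22*n + 29) + 2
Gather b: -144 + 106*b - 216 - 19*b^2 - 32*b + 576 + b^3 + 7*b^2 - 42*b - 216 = b^3 - 12*b^2 + 32*b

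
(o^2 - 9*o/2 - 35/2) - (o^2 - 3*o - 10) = -3*o/2 - 15/2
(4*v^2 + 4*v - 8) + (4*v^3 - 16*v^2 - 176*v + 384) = 4*v^3 - 12*v^2 - 172*v + 376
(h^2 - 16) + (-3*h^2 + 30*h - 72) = -2*h^2 + 30*h - 88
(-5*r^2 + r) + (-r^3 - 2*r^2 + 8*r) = -r^3 - 7*r^2 + 9*r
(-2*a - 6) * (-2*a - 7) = 4*a^2 + 26*a + 42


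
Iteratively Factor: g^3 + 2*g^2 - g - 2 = (g - 1)*(g^2 + 3*g + 2) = (g - 1)*(g + 2)*(g + 1)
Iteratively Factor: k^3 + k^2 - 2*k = (k)*(k^2 + k - 2) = k*(k - 1)*(k + 2)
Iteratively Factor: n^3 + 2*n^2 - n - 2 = (n + 1)*(n^2 + n - 2) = (n - 1)*(n + 1)*(n + 2)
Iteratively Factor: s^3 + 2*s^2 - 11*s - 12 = (s + 1)*(s^2 + s - 12) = (s + 1)*(s + 4)*(s - 3)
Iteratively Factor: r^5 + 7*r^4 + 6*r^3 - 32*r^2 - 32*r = (r - 2)*(r^4 + 9*r^3 + 24*r^2 + 16*r) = (r - 2)*(r + 4)*(r^3 + 5*r^2 + 4*r) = (r - 2)*(r + 1)*(r + 4)*(r^2 + 4*r) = r*(r - 2)*(r + 1)*(r + 4)*(r + 4)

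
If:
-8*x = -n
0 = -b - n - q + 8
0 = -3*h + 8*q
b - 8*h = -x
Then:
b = 512/67 - 515*x/67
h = 64/67 - 56*x/67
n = 8*x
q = 24/67 - 21*x/67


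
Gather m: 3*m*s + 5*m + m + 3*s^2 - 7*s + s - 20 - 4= m*(3*s + 6) + 3*s^2 - 6*s - 24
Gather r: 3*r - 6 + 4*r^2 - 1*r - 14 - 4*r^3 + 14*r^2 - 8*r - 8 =-4*r^3 + 18*r^2 - 6*r - 28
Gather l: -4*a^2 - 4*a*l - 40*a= -4*a^2 - 4*a*l - 40*a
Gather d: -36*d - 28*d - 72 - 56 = -64*d - 128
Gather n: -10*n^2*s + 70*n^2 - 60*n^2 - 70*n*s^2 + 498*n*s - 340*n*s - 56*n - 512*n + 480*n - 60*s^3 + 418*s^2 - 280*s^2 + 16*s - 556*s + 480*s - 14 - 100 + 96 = n^2*(10 - 10*s) + n*(-70*s^2 + 158*s - 88) - 60*s^3 + 138*s^2 - 60*s - 18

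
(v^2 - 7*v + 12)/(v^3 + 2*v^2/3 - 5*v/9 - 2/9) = 9*(v^2 - 7*v + 12)/(9*v^3 + 6*v^2 - 5*v - 2)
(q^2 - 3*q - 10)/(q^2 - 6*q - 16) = (q - 5)/(q - 8)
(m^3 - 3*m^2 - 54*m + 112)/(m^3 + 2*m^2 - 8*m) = (m^2 - m - 56)/(m*(m + 4))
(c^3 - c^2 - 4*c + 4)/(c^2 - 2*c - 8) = (c^2 - 3*c + 2)/(c - 4)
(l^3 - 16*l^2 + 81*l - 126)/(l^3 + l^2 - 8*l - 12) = (l^2 - 13*l + 42)/(l^2 + 4*l + 4)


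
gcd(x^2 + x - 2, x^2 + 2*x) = x + 2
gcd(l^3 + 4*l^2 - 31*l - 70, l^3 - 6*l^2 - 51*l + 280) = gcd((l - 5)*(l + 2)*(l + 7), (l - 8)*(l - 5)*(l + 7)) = l^2 + 2*l - 35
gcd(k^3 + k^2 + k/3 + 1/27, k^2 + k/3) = k + 1/3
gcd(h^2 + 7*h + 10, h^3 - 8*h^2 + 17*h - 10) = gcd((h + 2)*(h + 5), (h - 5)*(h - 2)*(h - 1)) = 1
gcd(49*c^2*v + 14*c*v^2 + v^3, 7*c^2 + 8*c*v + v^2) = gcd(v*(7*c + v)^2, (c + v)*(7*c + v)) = 7*c + v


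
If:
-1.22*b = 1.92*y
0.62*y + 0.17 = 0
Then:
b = 0.43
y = -0.27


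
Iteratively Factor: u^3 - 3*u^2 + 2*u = (u)*(u^2 - 3*u + 2) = u*(u - 1)*(u - 2)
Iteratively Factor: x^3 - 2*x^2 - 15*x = (x)*(x^2 - 2*x - 15) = x*(x + 3)*(x - 5)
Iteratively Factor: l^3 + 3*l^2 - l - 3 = (l + 3)*(l^2 - 1) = (l - 1)*(l + 3)*(l + 1)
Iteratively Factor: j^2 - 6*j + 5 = (j - 1)*(j - 5)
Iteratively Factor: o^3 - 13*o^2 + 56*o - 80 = (o - 4)*(o^2 - 9*o + 20) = (o - 5)*(o - 4)*(o - 4)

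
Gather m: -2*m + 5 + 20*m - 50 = 18*m - 45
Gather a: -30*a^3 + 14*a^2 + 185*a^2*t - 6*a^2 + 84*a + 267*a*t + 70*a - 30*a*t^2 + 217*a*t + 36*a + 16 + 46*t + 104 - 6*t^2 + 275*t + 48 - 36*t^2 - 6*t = -30*a^3 + a^2*(185*t + 8) + a*(-30*t^2 + 484*t + 190) - 42*t^2 + 315*t + 168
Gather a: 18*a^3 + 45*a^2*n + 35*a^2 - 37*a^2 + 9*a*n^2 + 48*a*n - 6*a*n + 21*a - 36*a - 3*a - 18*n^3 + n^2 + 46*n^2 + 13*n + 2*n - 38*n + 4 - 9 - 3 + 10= 18*a^3 + a^2*(45*n - 2) + a*(9*n^2 + 42*n - 18) - 18*n^3 + 47*n^2 - 23*n + 2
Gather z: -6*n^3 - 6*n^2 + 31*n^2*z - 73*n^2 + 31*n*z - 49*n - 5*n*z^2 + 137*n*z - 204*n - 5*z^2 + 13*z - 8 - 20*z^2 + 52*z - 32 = -6*n^3 - 79*n^2 - 253*n + z^2*(-5*n - 25) + z*(31*n^2 + 168*n + 65) - 40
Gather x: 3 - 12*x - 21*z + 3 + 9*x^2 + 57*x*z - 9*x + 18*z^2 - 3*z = 9*x^2 + x*(57*z - 21) + 18*z^2 - 24*z + 6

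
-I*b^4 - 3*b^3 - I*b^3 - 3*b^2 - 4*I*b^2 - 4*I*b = b*(b - 4*I)*(b + I)*(-I*b - I)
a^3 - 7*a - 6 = (a - 3)*(a + 1)*(a + 2)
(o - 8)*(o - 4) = o^2 - 12*o + 32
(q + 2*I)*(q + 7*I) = q^2 + 9*I*q - 14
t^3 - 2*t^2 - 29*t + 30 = (t - 6)*(t - 1)*(t + 5)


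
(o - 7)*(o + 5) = o^2 - 2*o - 35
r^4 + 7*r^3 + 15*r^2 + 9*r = r*(r + 1)*(r + 3)^2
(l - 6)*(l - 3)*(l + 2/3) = l^3 - 25*l^2/3 + 12*l + 12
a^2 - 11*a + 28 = (a - 7)*(a - 4)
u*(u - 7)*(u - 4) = u^3 - 11*u^2 + 28*u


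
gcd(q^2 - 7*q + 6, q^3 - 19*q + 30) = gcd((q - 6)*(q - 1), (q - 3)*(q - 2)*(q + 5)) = 1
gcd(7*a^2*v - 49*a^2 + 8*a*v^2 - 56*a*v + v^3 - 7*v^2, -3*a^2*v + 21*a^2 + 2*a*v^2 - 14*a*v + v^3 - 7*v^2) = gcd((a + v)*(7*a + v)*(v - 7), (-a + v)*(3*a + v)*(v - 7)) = v - 7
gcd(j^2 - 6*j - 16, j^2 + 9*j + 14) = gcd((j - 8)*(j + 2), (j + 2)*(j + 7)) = j + 2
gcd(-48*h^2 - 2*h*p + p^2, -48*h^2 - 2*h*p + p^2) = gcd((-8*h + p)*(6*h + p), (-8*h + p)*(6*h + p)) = -48*h^2 - 2*h*p + p^2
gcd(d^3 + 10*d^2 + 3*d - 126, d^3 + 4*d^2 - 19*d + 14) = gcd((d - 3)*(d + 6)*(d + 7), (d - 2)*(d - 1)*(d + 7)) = d + 7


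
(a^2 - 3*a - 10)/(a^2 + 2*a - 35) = (a + 2)/(a + 7)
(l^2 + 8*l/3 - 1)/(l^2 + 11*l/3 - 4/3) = (l + 3)/(l + 4)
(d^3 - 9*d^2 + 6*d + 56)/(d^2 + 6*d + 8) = (d^2 - 11*d + 28)/(d + 4)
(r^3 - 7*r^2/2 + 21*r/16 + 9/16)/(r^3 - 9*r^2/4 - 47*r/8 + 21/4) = (4*r^2 - 11*r - 3)/(2*(2*r^2 - 3*r - 14))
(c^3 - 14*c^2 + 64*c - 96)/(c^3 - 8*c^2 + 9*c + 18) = (c^2 - 8*c + 16)/(c^2 - 2*c - 3)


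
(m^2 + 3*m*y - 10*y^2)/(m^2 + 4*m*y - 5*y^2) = (-m + 2*y)/(-m + y)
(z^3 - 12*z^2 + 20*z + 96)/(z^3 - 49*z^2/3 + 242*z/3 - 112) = 3*(z + 2)/(3*z - 7)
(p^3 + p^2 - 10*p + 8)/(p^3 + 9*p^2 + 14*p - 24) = (p - 2)/(p + 6)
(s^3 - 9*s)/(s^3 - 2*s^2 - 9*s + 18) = s/(s - 2)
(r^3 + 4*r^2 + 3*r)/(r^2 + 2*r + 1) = r*(r + 3)/(r + 1)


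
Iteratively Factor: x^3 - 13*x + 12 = (x - 1)*(x^2 + x - 12) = (x - 1)*(x + 4)*(x - 3)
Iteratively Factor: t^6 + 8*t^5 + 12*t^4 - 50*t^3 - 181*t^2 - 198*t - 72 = (t - 3)*(t^5 + 11*t^4 + 45*t^3 + 85*t^2 + 74*t + 24) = (t - 3)*(t + 2)*(t^4 + 9*t^3 + 27*t^2 + 31*t + 12) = (t - 3)*(t + 1)*(t + 2)*(t^3 + 8*t^2 + 19*t + 12) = (t - 3)*(t + 1)*(t + 2)*(t + 3)*(t^2 + 5*t + 4) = (t - 3)*(t + 1)*(t + 2)*(t + 3)*(t + 4)*(t + 1)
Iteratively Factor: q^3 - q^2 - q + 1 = (q - 1)*(q^2 - 1) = (q - 1)*(q + 1)*(q - 1)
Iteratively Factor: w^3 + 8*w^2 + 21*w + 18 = (w + 3)*(w^2 + 5*w + 6) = (w + 2)*(w + 3)*(w + 3)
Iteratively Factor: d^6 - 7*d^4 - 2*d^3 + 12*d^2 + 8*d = (d - 2)*(d^5 + 2*d^4 - 3*d^3 - 8*d^2 - 4*d) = (d - 2)*(d + 2)*(d^4 - 3*d^2 - 2*d) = d*(d - 2)*(d + 2)*(d^3 - 3*d - 2) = d*(d - 2)*(d + 1)*(d + 2)*(d^2 - d - 2) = d*(d - 2)*(d + 1)^2*(d + 2)*(d - 2)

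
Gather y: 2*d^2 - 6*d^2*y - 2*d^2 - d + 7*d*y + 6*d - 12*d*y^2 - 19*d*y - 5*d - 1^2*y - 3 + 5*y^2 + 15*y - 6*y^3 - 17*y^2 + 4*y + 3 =-6*y^3 + y^2*(-12*d - 12) + y*(-6*d^2 - 12*d + 18)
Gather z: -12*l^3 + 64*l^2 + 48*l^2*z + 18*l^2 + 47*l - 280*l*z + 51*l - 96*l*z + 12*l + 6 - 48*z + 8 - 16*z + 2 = -12*l^3 + 82*l^2 + 110*l + z*(48*l^2 - 376*l - 64) + 16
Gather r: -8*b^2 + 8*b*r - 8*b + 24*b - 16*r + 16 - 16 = -8*b^2 + 16*b + r*(8*b - 16)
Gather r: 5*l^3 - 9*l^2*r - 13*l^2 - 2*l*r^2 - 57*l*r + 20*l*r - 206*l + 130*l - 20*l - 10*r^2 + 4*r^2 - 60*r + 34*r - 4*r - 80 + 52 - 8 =5*l^3 - 13*l^2 - 96*l + r^2*(-2*l - 6) + r*(-9*l^2 - 37*l - 30) - 36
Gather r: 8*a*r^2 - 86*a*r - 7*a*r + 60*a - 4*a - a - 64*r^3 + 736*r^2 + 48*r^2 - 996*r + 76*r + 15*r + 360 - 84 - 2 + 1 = 55*a - 64*r^3 + r^2*(8*a + 784) + r*(-93*a - 905) + 275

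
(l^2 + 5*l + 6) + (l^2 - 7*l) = 2*l^2 - 2*l + 6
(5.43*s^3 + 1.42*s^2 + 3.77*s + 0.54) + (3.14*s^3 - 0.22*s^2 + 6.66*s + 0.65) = 8.57*s^3 + 1.2*s^2 + 10.43*s + 1.19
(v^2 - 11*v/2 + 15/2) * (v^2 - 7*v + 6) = v^4 - 25*v^3/2 + 52*v^2 - 171*v/2 + 45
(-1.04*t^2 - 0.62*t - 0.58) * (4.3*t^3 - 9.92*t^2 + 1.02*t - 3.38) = -4.472*t^5 + 7.6508*t^4 + 2.5956*t^3 + 8.6364*t^2 + 1.504*t + 1.9604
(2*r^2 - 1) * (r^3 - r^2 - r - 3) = 2*r^5 - 2*r^4 - 3*r^3 - 5*r^2 + r + 3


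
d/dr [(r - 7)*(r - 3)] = 2*r - 10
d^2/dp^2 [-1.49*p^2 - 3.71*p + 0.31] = -2.98000000000000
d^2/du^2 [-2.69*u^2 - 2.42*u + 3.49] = -5.38000000000000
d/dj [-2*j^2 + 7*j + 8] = 7 - 4*j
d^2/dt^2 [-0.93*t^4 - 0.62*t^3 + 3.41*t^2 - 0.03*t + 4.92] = -11.16*t^2 - 3.72*t + 6.82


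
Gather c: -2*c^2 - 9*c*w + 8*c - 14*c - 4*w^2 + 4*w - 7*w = -2*c^2 + c*(-9*w - 6) - 4*w^2 - 3*w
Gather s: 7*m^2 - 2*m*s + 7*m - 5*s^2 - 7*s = 7*m^2 + 7*m - 5*s^2 + s*(-2*m - 7)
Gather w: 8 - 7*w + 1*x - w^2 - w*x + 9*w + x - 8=-w^2 + w*(2 - x) + 2*x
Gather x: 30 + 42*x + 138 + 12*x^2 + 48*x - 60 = 12*x^2 + 90*x + 108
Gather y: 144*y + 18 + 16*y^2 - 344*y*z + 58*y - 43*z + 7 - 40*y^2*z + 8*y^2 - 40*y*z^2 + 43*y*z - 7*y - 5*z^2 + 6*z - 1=y^2*(24 - 40*z) + y*(-40*z^2 - 301*z + 195) - 5*z^2 - 37*z + 24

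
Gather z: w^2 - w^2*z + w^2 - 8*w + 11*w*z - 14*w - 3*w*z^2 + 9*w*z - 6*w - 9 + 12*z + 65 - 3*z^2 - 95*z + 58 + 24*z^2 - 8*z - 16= 2*w^2 - 28*w + z^2*(21 - 3*w) + z*(-w^2 + 20*w - 91) + 98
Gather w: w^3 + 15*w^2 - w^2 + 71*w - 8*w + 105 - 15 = w^3 + 14*w^2 + 63*w + 90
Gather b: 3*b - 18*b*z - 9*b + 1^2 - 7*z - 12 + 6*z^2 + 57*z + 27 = b*(-18*z - 6) + 6*z^2 + 50*z + 16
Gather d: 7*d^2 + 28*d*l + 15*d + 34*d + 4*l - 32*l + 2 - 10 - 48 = 7*d^2 + d*(28*l + 49) - 28*l - 56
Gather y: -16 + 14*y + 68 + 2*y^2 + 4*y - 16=2*y^2 + 18*y + 36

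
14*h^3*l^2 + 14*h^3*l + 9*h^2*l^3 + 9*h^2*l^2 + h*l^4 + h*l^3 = l*(2*h + l)*(7*h + l)*(h*l + h)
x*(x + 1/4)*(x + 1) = x^3 + 5*x^2/4 + x/4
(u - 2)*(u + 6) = u^2 + 4*u - 12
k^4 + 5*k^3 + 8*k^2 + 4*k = k*(k + 1)*(k + 2)^2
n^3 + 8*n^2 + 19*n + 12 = (n + 1)*(n + 3)*(n + 4)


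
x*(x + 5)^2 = x^3 + 10*x^2 + 25*x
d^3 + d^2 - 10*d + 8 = (d - 2)*(d - 1)*(d + 4)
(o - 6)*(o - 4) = o^2 - 10*o + 24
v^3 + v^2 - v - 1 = (v - 1)*(v + 1)^2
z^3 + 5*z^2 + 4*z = z*(z + 1)*(z + 4)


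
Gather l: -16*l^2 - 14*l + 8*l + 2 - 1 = -16*l^2 - 6*l + 1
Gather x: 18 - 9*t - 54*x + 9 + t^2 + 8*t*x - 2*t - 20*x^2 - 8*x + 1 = t^2 - 11*t - 20*x^2 + x*(8*t - 62) + 28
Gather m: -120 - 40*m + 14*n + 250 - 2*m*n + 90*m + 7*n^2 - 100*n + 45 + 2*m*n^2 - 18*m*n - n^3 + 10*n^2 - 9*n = m*(2*n^2 - 20*n + 50) - n^3 + 17*n^2 - 95*n + 175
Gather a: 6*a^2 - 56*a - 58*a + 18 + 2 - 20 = 6*a^2 - 114*a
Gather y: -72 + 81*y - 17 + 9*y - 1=90*y - 90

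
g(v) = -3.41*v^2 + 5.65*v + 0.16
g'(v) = 5.65 - 6.82*v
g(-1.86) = -22.15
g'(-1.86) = 18.34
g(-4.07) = -79.32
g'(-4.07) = 33.41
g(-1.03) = -9.28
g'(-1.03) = 12.67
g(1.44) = 1.23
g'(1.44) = -4.17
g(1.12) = 2.21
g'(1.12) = -1.99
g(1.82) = -0.85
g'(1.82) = -6.76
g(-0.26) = -1.54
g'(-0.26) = 7.42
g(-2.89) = -44.65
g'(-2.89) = 25.36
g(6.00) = -88.70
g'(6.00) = -35.27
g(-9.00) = -326.90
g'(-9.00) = 67.03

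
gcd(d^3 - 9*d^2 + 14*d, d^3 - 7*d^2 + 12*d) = d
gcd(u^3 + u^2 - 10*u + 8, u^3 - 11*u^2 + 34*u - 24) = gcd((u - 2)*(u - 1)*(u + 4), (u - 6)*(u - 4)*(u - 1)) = u - 1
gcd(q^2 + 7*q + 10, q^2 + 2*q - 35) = 1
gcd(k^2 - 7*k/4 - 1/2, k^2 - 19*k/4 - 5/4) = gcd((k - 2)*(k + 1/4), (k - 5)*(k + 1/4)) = k + 1/4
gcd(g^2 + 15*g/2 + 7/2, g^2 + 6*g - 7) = g + 7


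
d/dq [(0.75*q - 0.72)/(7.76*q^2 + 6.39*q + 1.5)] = (-5.82*q^2 + 11.1744*q + 5.7258)/(60.2176*q^4 + 99.1728*q^3 + 64.1121*q^2 + 19.17*q + 2.25)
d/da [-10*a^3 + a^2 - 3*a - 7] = -30*a^2 + 2*a - 3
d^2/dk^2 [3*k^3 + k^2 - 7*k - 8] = 18*k + 2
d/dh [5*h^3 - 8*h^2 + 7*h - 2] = 15*h^2 - 16*h + 7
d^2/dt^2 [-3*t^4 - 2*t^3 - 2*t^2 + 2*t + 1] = -36*t^2 - 12*t - 4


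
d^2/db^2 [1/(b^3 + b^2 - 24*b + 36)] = 2*(-(3*b + 1)*(b^3 + b^2 - 24*b + 36) + (3*b^2 + 2*b - 24)^2)/(b^3 + b^2 - 24*b + 36)^3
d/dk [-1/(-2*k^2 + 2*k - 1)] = 2*(1 - 2*k)/(2*k^2 - 2*k + 1)^2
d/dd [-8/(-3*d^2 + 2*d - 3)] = 16*(1 - 3*d)/(3*d^2 - 2*d + 3)^2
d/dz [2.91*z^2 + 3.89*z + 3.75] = 5.82*z + 3.89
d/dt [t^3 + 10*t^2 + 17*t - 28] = 3*t^2 + 20*t + 17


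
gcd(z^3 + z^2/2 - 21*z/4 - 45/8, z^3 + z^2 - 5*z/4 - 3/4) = z + 3/2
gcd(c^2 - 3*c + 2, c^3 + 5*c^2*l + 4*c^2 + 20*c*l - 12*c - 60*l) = c - 2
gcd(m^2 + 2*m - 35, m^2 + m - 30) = m - 5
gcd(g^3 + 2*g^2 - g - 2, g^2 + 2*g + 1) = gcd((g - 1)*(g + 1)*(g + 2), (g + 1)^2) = g + 1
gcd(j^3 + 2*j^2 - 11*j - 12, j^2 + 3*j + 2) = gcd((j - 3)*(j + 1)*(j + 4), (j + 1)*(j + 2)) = j + 1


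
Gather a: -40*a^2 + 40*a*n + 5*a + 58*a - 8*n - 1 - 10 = -40*a^2 + a*(40*n + 63) - 8*n - 11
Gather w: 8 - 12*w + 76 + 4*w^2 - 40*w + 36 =4*w^2 - 52*w + 120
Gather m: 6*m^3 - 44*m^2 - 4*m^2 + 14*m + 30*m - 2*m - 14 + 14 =6*m^3 - 48*m^2 + 42*m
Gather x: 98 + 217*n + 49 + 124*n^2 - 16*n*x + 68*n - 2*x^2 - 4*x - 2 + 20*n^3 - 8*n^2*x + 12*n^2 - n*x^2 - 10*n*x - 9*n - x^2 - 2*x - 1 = 20*n^3 + 136*n^2 + 276*n + x^2*(-n - 3) + x*(-8*n^2 - 26*n - 6) + 144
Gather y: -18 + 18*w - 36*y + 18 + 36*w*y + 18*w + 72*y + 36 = 36*w + y*(36*w + 36) + 36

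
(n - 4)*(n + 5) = n^2 + n - 20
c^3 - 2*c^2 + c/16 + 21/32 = (c - 7/4)*(c - 3/4)*(c + 1/2)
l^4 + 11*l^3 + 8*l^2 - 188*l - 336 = (l - 4)*(l + 2)*(l + 6)*(l + 7)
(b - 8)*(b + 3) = b^2 - 5*b - 24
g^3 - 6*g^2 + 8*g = g*(g - 4)*(g - 2)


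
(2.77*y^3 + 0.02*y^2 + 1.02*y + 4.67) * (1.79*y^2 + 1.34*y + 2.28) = 4.9583*y^5 + 3.7476*y^4 + 8.1682*y^3 + 9.7717*y^2 + 8.5834*y + 10.6476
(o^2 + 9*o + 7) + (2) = o^2 + 9*o + 9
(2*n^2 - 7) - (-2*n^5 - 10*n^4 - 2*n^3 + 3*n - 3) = 2*n^5 + 10*n^4 + 2*n^3 + 2*n^2 - 3*n - 4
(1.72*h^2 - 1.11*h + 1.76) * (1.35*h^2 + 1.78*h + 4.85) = 2.322*h^4 + 1.5631*h^3 + 8.7422*h^2 - 2.2507*h + 8.536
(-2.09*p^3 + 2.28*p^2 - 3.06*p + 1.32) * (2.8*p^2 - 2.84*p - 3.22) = -5.852*p^5 + 12.3196*p^4 - 8.3134*p^3 + 5.0448*p^2 + 6.1044*p - 4.2504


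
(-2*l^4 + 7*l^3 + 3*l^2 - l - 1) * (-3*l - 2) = 6*l^5 - 17*l^4 - 23*l^3 - 3*l^2 + 5*l + 2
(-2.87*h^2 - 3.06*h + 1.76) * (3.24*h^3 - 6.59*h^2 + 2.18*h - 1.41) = -9.2988*h^5 + 8.9989*h^4 + 19.6112*h^3 - 14.2225*h^2 + 8.1514*h - 2.4816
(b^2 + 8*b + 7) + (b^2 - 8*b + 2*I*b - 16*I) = 2*b^2 + 2*I*b + 7 - 16*I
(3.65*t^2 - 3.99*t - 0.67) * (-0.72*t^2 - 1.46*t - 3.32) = -2.628*t^4 - 2.4562*t^3 - 5.8102*t^2 + 14.225*t + 2.2244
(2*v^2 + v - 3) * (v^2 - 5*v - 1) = 2*v^4 - 9*v^3 - 10*v^2 + 14*v + 3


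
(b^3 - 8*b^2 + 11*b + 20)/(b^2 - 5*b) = b - 3 - 4/b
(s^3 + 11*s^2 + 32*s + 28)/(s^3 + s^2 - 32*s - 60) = (s^2 + 9*s + 14)/(s^2 - s - 30)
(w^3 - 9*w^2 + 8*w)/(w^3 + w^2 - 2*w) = (w - 8)/(w + 2)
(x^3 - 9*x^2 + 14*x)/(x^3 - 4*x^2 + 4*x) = (x - 7)/(x - 2)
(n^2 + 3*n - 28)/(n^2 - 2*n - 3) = (-n^2 - 3*n + 28)/(-n^2 + 2*n + 3)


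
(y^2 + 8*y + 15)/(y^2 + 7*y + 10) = (y + 3)/(y + 2)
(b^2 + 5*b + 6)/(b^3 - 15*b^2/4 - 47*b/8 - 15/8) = 8*(b^2 + 5*b + 6)/(8*b^3 - 30*b^2 - 47*b - 15)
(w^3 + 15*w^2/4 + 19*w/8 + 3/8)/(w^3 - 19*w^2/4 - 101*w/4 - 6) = (w + 1/2)/(w - 8)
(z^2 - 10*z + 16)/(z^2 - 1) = (z^2 - 10*z + 16)/(z^2 - 1)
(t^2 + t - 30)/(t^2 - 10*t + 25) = (t + 6)/(t - 5)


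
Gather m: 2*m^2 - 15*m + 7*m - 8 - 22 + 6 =2*m^2 - 8*m - 24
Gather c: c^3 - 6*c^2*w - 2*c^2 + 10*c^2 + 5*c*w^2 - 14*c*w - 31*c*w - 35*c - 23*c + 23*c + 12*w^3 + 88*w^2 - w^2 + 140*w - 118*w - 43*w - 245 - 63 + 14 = c^3 + c^2*(8 - 6*w) + c*(5*w^2 - 45*w - 35) + 12*w^3 + 87*w^2 - 21*w - 294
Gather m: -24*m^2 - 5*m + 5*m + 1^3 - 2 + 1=-24*m^2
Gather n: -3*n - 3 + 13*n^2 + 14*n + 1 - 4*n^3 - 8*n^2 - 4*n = -4*n^3 + 5*n^2 + 7*n - 2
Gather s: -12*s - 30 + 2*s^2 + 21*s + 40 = 2*s^2 + 9*s + 10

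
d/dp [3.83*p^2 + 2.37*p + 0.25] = 7.66*p + 2.37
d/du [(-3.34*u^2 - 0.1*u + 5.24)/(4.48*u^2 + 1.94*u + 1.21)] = (-6.0316*u^2 - 55.0332*u - 10.2866)/(20.0704*u^4 + 17.3824*u^3 + 14.6052*u^2 + 4.6948*u + 1.4641)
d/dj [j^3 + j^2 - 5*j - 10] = 3*j^2 + 2*j - 5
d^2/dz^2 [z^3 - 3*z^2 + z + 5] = 6*z - 6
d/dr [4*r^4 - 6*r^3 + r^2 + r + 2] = 16*r^3 - 18*r^2 + 2*r + 1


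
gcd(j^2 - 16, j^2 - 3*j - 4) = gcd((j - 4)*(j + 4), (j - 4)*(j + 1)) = j - 4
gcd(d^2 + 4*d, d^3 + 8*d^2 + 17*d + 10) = 1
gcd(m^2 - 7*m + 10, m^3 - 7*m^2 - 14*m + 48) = m - 2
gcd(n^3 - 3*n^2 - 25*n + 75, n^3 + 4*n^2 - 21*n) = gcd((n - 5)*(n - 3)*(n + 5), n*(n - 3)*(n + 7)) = n - 3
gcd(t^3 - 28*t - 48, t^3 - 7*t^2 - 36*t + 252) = t - 6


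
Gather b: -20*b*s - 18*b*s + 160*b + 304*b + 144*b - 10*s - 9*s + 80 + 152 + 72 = b*(608 - 38*s) - 19*s + 304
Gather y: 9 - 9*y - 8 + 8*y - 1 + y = 0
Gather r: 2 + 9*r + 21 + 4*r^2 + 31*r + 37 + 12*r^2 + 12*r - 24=16*r^2 + 52*r + 36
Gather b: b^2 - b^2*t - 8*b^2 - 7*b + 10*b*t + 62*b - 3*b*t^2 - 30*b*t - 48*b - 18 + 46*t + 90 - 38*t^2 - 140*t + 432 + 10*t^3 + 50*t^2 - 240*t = b^2*(-t - 7) + b*(-3*t^2 - 20*t + 7) + 10*t^3 + 12*t^2 - 334*t + 504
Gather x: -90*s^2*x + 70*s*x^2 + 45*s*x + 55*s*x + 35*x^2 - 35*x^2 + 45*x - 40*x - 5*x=70*s*x^2 + x*(-90*s^2 + 100*s)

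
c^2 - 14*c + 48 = (c - 8)*(c - 6)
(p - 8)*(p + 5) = p^2 - 3*p - 40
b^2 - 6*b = b*(b - 6)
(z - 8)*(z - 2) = z^2 - 10*z + 16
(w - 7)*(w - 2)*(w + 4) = w^3 - 5*w^2 - 22*w + 56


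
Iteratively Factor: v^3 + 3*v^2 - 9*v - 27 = (v + 3)*(v^2 - 9) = (v + 3)^2*(v - 3)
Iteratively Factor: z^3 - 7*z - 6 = (z + 1)*(z^2 - z - 6) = (z + 1)*(z + 2)*(z - 3)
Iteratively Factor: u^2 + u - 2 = (u + 2)*(u - 1)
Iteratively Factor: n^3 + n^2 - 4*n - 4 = (n + 1)*(n^2 - 4) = (n + 1)*(n + 2)*(n - 2)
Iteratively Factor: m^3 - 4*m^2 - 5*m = (m)*(m^2 - 4*m - 5) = m*(m + 1)*(m - 5)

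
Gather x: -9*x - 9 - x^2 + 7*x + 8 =-x^2 - 2*x - 1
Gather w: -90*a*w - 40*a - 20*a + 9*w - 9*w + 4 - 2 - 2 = -90*a*w - 60*a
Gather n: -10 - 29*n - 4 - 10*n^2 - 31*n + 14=-10*n^2 - 60*n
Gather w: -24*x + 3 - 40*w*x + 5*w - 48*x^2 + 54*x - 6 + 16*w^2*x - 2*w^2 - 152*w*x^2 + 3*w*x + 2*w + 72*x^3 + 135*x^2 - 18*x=w^2*(16*x - 2) + w*(-152*x^2 - 37*x + 7) + 72*x^3 + 87*x^2 + 12*x - 3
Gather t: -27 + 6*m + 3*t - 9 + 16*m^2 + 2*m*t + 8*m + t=16*m^2 + 14*m + t*(2*m + 4) - 36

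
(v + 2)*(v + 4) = v^2 + 6*v + 8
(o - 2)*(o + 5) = o^2 + 3*o - 10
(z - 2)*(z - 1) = z^2 - 3*z + 2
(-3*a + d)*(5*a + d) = -15*a^2 + 2*a*d + d^2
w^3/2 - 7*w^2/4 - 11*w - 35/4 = (w/2 + 1/2)*(w - 7)*(w + 5/2)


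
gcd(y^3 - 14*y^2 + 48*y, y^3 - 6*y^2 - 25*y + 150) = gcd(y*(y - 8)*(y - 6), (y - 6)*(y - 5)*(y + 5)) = y - 6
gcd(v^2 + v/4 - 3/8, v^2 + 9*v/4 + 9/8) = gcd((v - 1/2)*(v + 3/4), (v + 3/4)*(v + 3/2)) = v + 3/4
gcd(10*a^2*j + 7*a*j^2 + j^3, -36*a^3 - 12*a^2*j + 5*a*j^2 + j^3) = 2*a + j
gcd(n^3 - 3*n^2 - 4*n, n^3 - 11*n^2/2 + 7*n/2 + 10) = n^2 - 3*n - 4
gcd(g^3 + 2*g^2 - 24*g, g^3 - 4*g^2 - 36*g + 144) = g^2 + 2*g - 24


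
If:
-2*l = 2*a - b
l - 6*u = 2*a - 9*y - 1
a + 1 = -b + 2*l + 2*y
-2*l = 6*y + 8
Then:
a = 2*y/3 - 1/3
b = -14*y/3 - 26/3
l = -3*y - 4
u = 7*y/9 - 7/18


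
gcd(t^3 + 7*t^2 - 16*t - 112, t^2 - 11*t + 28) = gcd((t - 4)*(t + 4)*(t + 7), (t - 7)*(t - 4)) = t - 4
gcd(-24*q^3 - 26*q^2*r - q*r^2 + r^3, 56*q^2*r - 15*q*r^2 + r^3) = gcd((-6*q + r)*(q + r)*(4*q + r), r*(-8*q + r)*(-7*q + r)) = 1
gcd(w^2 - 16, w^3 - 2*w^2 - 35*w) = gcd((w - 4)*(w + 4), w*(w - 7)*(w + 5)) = 1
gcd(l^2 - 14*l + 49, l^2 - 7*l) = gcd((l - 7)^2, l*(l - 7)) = l - 7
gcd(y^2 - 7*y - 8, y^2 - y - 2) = y + 1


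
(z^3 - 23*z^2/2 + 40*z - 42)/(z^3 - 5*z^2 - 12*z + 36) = (z - 7/2)/(z + 3)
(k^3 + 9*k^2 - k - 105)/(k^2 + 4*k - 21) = k + 5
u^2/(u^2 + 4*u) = u/(u + 4)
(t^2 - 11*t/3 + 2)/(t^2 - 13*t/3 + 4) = (3*t - 2)/(3*t - 4)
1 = 1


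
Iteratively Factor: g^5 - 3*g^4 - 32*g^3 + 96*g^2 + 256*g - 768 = (g + 4)*(g^4 - 7*g^3 - 4*g^2 + 112*g - 192) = (g - 3)*(g + 4)*(g^3 - 4*g^2 - 16*g + 64) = (g - 4)*(g - 3)*(g + 4)*(g^2 - 16) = (g - 4)^2*(g - 3)*(g + 4)*(g + 4)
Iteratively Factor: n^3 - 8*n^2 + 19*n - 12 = (n - 4)*(n^2 - 4*n + 3) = (n - 4)*(n - 3)*(n - 1)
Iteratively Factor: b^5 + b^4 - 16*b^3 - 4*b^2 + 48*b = (b - 2)*(b^4 + 3*b^3 - 10*b^2 - 24*b) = (b - 3)*(b - 2)*(b^3 + 6*b^2 + 8*b) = (b - 3)*(b - 2)*(b + 4)*(b^2 + 2*b) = b*(b - 3)*(b - 2)*(b + 4)*(b + 2)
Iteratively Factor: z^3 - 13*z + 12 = (z - 3)*(z^2 + 3*z - 4) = (z - 3)*(z + 4)*(z - 1)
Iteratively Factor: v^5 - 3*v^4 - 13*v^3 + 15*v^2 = (v - 5)*(v^4 + 2*v^3 - 3*v^2) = v*(v - 5)*(v^3 + 2*v^2 - 3*v) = v*(v - 5)*(v - 1)*(v^2 + 3*v) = v*(v - 5)*(v - 1)*(v + 3)*(v)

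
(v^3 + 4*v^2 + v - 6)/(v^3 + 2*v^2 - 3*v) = (v + 2)/v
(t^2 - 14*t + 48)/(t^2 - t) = (t^2 - 14*t + 48)/(t*(t - 1))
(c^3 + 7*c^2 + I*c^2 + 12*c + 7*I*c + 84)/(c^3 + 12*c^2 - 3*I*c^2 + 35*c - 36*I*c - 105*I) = (c + 4*I)/(c + 5)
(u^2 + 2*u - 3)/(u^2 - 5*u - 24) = (u - 1)/(u - 8)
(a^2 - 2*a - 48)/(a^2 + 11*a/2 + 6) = 2*(a^2 - 2*a - 48)/(2*a^2 + 11*a + 12)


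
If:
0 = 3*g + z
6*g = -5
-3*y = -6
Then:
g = -5/6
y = 2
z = 5/2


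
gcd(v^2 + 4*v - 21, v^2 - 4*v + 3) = v - 3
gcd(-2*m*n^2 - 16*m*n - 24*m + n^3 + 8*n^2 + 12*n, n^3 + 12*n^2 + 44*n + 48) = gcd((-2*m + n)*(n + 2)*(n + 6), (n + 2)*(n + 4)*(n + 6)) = n^2 + 8*n + 12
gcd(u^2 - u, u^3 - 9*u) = u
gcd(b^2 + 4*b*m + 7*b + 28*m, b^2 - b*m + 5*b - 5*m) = 1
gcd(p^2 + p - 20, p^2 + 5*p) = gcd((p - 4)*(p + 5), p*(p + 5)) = p + 5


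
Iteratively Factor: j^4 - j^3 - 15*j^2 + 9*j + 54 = (j + 2)*(j^3 - 3*j^2 - 9*j + 27) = (j - 3)*(j + 2)*(j^2 - 9) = (j - 3)*(j + 2)*(j + 3)*(j - 3)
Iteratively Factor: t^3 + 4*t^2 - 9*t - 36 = (t + 4)*(t^2 - 9) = (t + 3)*(t + 4)*(t - 3)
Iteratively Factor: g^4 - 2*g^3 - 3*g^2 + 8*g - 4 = (g - 1)*(g^3 - g^2 - 4*g + 4) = (g - 1)*(g + 2)*(g^2 - 3*g + 2) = (g - 1)^2*(g + 2)*(g - 2)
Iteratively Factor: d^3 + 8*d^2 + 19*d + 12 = (d + 1)*(d^2 + 7*d + 12) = (d + 1)*(d + 3)*(d + 4)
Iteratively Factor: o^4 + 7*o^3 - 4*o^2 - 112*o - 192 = (o + 4)*(o^3 + 3*o^2 - 16*o - 48) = (o + 4)^2*(o^2 - o - 12) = (o - 4)*(o + 4)^2*(o + 3)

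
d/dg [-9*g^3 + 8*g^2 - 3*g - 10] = -27*g^2 + 16*g - 3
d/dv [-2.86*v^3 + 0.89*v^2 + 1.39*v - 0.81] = -8.58*v^2 + 1.78*v + 1.39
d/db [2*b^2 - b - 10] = 4*b - 1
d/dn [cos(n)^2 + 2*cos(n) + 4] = -2*(cos(n) + 1)*sin(n)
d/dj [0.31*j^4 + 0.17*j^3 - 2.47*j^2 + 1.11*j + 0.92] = 1.24*j^3 + 0.51*j^2 - 4.94*j + 1.11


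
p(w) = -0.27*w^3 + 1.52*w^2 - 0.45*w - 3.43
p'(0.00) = -0.45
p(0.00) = -3.43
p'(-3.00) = -16.86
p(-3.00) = 18.89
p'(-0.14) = -0.89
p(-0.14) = -3.34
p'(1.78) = 2.39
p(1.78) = -0.94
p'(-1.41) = -6.35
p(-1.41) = 0.98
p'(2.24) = 2.30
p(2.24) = 0.15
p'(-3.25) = -18.89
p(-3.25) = 23.36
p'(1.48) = 2.27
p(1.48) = -1.64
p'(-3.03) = -17.10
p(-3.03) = 19.40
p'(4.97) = -5.35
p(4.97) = -1.27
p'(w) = -0.81*w^2 + 3.04*w - 0.45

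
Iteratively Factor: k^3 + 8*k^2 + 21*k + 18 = (k + 2)*(k^2 + 6*k + 9) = (k + 2)*(k + 3)*(k + 3)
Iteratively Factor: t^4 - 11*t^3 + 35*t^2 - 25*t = (t - 5)*(t^3 - 6*t^2 + 5*t) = (t - 5)^2*(t^2 - t) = (t - 5)^2*(t - 1)*(t)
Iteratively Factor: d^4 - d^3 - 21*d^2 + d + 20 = (d - 5)*(d^3 + 4*d^2 - d - 4) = (d - 5)*(d - 1)*(d^2 + 5*d + 4) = (d - 5)*(d - 1)*(d + 4)*(d + 1)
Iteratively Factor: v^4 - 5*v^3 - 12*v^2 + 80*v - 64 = (v - 1)*(v^3 - 4*v^2 - 16*v + 64) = (v - 4)*(v - 1)*(v^2 - 16) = (v - 4)*(v - 1)*(v + 4)*(v - 4)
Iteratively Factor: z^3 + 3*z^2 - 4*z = (z)*(z^2 + 3*z - 4) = z*(z - 1)*(z + 4)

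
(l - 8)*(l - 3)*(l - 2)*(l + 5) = l^4 - 8*l^3 - 19*l^2 + 182*l - 240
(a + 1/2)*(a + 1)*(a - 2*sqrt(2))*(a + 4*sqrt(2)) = a^4 + 3*a^3/2 + 2*sqrt(2)*a^3 - 31*a^2/2 + 3*sqrt(2)*a^2 - 24*a + sqrt(2)*a - 8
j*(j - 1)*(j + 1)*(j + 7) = j^4 + 7*j^3 - j^2 - 7*j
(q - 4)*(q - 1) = q^2 - 5*q + 4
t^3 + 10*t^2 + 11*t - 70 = (t - 2)*(t + 5)*(t + 7)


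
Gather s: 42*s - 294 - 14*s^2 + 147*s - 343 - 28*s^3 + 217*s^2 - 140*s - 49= -28*s^3 + 203*s^2 + 49*s - 686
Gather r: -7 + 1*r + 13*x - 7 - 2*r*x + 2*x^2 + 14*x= r*(1 - 2*x) + 2*x^2 + 27*x - 14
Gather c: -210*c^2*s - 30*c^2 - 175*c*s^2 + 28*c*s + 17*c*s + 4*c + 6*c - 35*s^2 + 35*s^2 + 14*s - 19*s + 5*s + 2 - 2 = c^2*(-210*s - 30) + c*(-175*s^2 + 45*s + 10)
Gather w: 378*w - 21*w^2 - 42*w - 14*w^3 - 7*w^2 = -14*w^3 - 28*w^2 + 336*w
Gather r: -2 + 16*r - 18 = 16*r - 20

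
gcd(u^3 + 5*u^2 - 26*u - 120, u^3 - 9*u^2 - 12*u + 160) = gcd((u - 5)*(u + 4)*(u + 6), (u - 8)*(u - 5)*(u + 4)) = u^2 - u - 20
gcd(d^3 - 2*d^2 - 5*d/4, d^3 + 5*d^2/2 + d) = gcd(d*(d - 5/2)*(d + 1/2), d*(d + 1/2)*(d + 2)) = d^2 + d/2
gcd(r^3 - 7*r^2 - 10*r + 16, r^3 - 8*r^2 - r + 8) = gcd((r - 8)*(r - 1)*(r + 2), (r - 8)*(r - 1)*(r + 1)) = r^2 - 9*r + 8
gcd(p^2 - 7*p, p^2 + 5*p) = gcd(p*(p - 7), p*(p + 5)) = p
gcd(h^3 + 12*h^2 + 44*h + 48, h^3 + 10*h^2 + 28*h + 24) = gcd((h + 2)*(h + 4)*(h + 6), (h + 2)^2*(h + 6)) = h^2 + 8*h + 12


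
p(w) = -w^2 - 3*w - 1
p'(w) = -2*w - 3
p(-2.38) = 0.48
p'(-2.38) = 1.76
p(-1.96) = 1.04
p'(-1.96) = 0.92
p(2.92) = -18.29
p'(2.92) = -8.84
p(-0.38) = -0.00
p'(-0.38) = -2.24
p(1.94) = -10.58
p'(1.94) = -6.88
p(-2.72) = -0.24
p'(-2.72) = 2.44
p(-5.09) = -11.64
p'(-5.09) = 7.18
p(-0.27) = -0.26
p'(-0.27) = -2.46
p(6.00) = -55.00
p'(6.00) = -15.00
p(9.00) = -109.00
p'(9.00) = -21.00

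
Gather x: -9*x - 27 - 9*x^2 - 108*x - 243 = -9*x^2 - 117*x - 270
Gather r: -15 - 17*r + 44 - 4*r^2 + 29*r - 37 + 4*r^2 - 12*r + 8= 0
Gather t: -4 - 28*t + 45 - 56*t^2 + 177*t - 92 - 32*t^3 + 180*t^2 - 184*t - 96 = -32*t^3 + 124*t^2 - 35*t - 147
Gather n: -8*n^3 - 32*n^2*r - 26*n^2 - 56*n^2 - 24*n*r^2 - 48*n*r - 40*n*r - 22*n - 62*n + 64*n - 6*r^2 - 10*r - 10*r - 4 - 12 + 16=-8*n^3 + n^2*(-32*r - 82) + n*(-24*r^2 - 88*r - 20) - 6*r^2 - 20*r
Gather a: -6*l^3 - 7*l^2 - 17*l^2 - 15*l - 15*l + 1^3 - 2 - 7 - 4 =-6*l^3 - 24*l^2 - 30*l - 12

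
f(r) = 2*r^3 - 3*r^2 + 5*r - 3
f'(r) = 6*r^2 - 6*r + 5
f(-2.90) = -91.51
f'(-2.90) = 72.86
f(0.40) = -1.35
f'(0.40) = 3.56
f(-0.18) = -4.01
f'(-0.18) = 6.27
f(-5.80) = -523.14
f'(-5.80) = 241.64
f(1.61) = 5.62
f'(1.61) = 10.89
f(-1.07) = -14.23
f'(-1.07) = 18.29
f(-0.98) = -12.66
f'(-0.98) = 16.64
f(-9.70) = -2159.12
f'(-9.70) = 627.74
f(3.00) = 39.00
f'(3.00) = 41.00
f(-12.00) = -3951.00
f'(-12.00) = 941.00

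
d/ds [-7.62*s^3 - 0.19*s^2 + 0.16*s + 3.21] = -22.86*s^2 - 0.38*s + 0.16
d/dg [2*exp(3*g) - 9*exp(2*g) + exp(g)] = (6*exp(2*g) - 18*exp(g) + 1)*exp(g)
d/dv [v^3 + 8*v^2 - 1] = v*(3*v + 16)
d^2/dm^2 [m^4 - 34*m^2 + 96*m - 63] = 12*m^2 - 68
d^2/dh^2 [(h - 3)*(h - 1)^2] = 6*h - 10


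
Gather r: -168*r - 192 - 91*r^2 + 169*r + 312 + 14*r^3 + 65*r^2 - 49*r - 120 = 14*r^3 - 26*r^2 - 48*r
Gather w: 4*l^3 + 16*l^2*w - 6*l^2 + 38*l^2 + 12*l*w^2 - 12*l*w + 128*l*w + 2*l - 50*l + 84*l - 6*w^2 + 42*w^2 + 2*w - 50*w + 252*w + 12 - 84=4*l^3 + 32*l^2 + 36*l + w^2*(12*l + 36) + w*(16*l^2 + 116*l + 204) - 72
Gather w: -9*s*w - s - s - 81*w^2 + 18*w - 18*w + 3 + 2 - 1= -9*s*w - 2*s - 81*w^2 + 4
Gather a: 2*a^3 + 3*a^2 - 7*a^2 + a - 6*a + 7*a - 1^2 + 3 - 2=2*a^3 - 4*a^2 + 2*a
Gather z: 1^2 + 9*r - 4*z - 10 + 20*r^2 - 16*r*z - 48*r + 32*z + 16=20*r^2 - 39*r + z*(28 - 16*r) + 7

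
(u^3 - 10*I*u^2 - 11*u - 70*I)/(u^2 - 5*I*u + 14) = u - 5*I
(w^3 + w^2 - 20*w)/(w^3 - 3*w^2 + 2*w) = (w^2 + w - 20)/(w^2 - 3*w + 2)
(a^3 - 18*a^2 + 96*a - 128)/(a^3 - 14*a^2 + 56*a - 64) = (a - 8)/(a - 4)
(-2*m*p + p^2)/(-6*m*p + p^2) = (2*m - p)/(6*m - p)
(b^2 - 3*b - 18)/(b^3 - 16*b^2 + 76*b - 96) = (b + 3)/(b^2 - 10*b + 16)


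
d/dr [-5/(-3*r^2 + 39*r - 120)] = 5*(13 - 2*r)/(3*(r^2 - 13*r + 40)^2)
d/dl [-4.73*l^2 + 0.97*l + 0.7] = 0.97 - 9.46*l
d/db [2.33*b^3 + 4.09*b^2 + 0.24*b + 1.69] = 6.99*b^2 + 8.18*b + 0.24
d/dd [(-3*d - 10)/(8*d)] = 5/(4*d^2)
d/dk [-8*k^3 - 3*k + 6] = -24*k^2 - 3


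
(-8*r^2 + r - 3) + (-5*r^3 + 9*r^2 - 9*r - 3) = -5*r^3 + r^2 - 8*r - 6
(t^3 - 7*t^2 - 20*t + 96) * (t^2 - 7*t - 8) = t^5 - 14*t^4 + 21*t^3 + 292*t^2 - 512*t - 768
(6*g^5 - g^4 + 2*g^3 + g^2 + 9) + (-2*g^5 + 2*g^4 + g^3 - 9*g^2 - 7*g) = 4*g^5 + g^4 + 3*g^3 - 8*g^2 - 7*g + 9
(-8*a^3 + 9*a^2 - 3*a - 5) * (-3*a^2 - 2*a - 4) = 24*a^5 - 11*a^4 + 23*a^3 - 15*a^2 + 22*a + 20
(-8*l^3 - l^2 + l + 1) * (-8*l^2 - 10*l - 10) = 64*l^5 + 88*l^4 + 82*l^3 - 8*l^2 - 20*l - 10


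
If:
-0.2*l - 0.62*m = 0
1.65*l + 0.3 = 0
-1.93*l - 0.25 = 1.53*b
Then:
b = 0.07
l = -0.18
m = 0.06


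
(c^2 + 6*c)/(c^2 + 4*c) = (c + 6)/(c + 4)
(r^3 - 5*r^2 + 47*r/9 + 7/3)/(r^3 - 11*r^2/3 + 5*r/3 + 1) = (r - 7/3)/(r - 1)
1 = 1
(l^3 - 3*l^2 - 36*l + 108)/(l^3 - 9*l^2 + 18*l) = (l + 6)/l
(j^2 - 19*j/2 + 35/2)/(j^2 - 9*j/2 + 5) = (j - 7)/(j - 2)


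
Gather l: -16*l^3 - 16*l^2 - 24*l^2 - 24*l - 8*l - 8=-16*l^3 - 40*l^2 - 32*l - 8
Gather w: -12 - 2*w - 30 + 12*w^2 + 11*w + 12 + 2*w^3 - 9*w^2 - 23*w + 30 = 2*w^3 + 3*w^2 - 14*w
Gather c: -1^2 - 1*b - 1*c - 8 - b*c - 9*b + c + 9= -b*c - 10*b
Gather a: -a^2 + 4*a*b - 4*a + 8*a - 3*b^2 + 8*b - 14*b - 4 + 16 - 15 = -a^2 + a*(4*b + 4) - 3*b^2 - 6*b - 3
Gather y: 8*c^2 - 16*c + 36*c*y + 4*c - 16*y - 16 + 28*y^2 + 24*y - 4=8*c^2 - 12*c + 28*y^2 + y*(36*c + 8) - 20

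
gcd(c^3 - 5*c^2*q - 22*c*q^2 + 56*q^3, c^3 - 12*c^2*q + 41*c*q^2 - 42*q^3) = c^2 - 9*c*q + 14*q^2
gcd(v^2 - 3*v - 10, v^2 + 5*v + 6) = v + 2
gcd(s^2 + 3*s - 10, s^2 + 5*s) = s + 5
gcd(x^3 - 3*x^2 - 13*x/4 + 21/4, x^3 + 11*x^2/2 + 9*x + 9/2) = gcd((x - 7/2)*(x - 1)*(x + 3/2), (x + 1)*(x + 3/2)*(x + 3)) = x + 3/2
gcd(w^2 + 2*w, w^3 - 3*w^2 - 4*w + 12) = w + 2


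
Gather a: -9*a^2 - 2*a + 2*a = -9*a^2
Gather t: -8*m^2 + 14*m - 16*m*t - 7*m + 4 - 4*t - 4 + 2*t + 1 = -8*m^2 + 7*m + t*(-16*m - 2) + 1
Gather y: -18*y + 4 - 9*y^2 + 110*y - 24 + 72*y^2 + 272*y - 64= 63*y^2 + 364*y - 84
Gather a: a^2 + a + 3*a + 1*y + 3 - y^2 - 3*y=a^2 + 4*a - y^2 - 2*y + 3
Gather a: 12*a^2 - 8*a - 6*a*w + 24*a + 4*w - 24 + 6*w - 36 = 12*a^2 + a*(16 - 6*w) + 10*w - 60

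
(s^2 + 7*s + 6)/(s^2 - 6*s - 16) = (s^2 + 7*s + 6)/(s^2 - 6*s - 16)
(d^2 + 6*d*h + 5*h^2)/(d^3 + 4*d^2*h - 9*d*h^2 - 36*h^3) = (d^2 + 6*d*h + 5*h^2)/(d^3 + 4*d^2*h - 9*d*h^2 - 36*h^3)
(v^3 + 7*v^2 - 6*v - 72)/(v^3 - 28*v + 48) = (v^2 + v - 12)/(v^2 - 6*v + 8)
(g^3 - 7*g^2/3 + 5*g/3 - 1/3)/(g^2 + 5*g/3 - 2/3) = (g^2 - 2*g + 1)/(g + 2)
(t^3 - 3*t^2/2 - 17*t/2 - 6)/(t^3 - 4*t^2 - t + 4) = (t + 3/2)/(t - 1)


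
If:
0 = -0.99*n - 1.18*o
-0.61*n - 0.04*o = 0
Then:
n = 0.00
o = 0.00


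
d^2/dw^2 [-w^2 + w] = -2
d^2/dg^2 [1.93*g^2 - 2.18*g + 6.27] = 3.86000000000000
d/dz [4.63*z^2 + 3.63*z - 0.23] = 9.26*z + 3.63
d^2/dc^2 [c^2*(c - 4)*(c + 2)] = 12*c^2 - 12*c - 16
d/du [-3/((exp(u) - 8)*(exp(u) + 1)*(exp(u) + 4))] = 3*((exp(u) - 8)*(exp(u) + 1) + (exp(u) - 8)*(exp(u) + 4) + (exp(u) + 1)*(exp(u) + 4))/(4*(exp(u) - 8)^2*(exp(u) + 4)^2*cosh(u/2)^2)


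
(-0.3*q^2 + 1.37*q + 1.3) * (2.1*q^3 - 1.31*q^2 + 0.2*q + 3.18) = -0.63*q^5 + 3.27*q^4 + 0.8753*q^3 - 2.383*q^2 + 4.6166*q + 4.134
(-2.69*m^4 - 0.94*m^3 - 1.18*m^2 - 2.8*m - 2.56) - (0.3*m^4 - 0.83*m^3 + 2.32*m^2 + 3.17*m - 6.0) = -2.99*m^4 - 0.11*m^3 - 3.5*m^2 - 5.97*m + 3.44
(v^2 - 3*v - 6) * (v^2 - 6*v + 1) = v^4 - 9*v^3 + 13*v^2 + 33*v - 6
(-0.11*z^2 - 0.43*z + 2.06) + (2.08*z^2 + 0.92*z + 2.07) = 1.97*z^2 + 0.49*z + 4.13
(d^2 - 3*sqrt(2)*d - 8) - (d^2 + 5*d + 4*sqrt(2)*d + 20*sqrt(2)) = -7*sqrt(2)*d - 5*d - 20*sqrt(2) - 8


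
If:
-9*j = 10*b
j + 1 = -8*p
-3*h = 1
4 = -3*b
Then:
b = -4/3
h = -1/3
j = 40/27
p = -67/216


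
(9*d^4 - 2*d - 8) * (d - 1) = 9*d^5 - 9*d^4 - 2*d^2 - 6*d + 8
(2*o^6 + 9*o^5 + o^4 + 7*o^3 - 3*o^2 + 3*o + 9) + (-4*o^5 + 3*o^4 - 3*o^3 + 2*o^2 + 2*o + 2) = 2*o^6 + 5*o^5 + 4*o^4 + 4*o^3 - o^2 + 5*o + 11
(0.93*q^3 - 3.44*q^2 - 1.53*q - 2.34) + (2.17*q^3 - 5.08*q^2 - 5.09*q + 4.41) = 3.1*q^3 - 8.52*q^2 - 6.62*q + 2.07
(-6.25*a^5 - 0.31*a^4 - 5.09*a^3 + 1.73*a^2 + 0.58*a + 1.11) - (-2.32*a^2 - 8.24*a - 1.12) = -6.25*a^5 - 0.31*a^4 - 5.09*a^3 + 4.05*a^2 + 8.82*a + 2.23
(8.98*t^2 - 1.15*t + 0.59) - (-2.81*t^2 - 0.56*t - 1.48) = 11.79*t^2 - 0.59*t + 2.07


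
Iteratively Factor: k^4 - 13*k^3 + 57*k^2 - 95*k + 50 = (k - 5)*(k^3 - 8*k^2 + 17*k - 10) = (k - 5)*(k - 2)*(k^2 - 6*k + 5) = (k - 5)*(k - 2)*(k - 1)*(k - 5)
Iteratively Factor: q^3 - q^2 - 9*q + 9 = (q - 1)*(q^2 - 9) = (q - 3)*(q - 1)*(q + 3)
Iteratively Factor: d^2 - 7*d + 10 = (d - 2)*(d - 5)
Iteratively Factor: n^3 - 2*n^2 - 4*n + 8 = (n - 2)*(n^2 - 4) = (n - 2)^2*(n + 2)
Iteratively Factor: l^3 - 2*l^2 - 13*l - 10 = (l + 1)*(l^2 - 3*l - 10) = (l - 5)*(l + 1)*(l + 2)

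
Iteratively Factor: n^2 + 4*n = (n)*(n + 4)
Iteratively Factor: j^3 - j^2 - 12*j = (j - 4)*(j^2 + 3*j) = j*(j - 4)*(j + 3)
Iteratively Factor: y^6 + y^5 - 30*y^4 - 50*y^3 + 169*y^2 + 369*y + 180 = (y + 3)*(y^5 - 2*y^4 - 24*y^3 + 22*y^2 + 103*y + 60) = (y + 1)*(y + 3)*(y^4 - 3*y^3 - 21*y^2 + 43*y + 60) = (y + 1)^2*(y + 3)*(y^3 - 4*y^2 - 17*y + 60) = (y - 5)*(y + 1)^2*(y + 3)*(y^2 + y - 12) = (y - 5)*(y - 3)*(y + 1)^2*(y + 3)*(y + 4)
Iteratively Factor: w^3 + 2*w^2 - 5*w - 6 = (w - 2)*(w^2 + 4*w + 3) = (w - 2)*(w + 1)*(w + 3)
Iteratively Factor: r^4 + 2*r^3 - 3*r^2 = (r)*(r^3 + 2*r^2 - 3*r) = r*(r - 1)*(r^2 + 3*r) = r*(r - 1)*(r + 3)*(r)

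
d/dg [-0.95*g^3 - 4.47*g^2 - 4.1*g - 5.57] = -2.85*g^2 - 8.94*g - 4.1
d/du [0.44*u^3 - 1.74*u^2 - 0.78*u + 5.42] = 1.32*u^2 - 3.48*u - 0.78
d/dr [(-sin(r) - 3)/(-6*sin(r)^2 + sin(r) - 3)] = 6*(-6*sin(r) + cos(r)^2)*cos(r)/(6*sin(r)^2 - sin(r) + 3)^2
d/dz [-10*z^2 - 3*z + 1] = -20*z - 3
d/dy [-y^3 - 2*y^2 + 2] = y*(-3*y - 4)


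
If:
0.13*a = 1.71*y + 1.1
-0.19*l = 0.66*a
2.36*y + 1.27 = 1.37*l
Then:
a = 0.05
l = -0.17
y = -0.64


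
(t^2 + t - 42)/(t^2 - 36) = (t + 7)/(t + 6)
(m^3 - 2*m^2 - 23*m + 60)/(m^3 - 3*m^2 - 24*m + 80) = (m - 3)/(m - 4)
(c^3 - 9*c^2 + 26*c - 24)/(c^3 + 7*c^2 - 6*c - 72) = (c^2 - 6*c + 8)/(c^2 + 10*c + 24)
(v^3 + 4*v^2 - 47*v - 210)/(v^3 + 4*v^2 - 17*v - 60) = (v^2 - v - 42)/(v^2 - v - 12)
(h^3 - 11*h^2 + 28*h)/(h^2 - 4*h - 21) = h*(h - 4)/(h + 3)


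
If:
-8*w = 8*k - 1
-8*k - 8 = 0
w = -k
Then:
No Solution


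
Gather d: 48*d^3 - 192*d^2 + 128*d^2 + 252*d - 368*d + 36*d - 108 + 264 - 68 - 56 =48*d^3 - 64*d^2 - 80*d + 32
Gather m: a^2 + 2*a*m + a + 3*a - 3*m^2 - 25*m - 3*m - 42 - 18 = a^2 + 4*a - 3*m^2 + m*(2*a - 28) - 60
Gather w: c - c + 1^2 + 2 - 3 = 0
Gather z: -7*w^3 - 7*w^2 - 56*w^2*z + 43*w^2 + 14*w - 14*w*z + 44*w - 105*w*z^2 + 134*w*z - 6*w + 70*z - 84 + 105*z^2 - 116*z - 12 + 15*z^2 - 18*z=-7*w^3 + 36*w^2 + 52*w + z^2*(120 - 105*w) + z*(-56*w^2 + 120*w - 64) - 96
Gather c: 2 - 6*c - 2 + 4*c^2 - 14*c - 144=4*c^2 - 20*c - 144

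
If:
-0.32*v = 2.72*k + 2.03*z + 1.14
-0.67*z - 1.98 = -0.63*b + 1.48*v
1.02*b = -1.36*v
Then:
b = 0.385057471264368*z + 1.13793103448276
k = -0.712347870182556*z - 0.318711967545639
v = -0.288793103448276*z - 0.853448275862069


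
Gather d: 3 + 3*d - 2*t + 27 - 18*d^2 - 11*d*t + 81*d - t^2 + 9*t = -18*d^2 + d*(84 - 11*t) - t^2 + 7*t + 30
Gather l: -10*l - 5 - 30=-10*l - 35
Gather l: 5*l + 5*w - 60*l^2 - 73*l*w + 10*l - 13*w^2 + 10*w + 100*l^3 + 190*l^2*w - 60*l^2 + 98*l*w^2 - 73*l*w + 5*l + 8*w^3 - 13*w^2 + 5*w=100*l^3 + l^2*(190*w - 120) + l*(98*w^2 - 146*w + 20) + 8*w^3 - 26*w^2 + 20*w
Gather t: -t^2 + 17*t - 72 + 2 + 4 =-t^2 + 17*t - 66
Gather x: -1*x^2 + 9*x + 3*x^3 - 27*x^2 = 3*x^3 - 28*x^2 + 9*x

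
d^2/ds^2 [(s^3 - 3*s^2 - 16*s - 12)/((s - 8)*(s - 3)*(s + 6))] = 4*(s^6 + 39*s^5 - 537*s^4 + 2773*s^3 - 5094*s^2 + 12636*s - 94392)/(s^9 - 15*s^8 - 51*s^7 + 1567*s^6 - 2178*s^5 - 51948*s^4 + 169560*s^3 + 451008*s^2 - 2612736*s + 2985984)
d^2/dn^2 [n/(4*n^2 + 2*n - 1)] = 4*(8*n^3 + 6*n + 1)/(64*n^6 + 96*n^5 - 40*n^3 + 6*n - 1)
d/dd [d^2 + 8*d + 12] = 2*d + 8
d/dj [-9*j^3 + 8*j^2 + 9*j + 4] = -27*j^2 + 16*j + 9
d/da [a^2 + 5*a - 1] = 2*a + 5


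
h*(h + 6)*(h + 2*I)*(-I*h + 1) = -I*h^4 + 3*h^3 - 6*I*h^3 + 18*h^2 + 2*I*h^2 + 12*I*h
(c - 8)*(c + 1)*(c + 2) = c^3 - 5*c^2 - 22*c - 16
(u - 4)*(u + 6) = u^2 + 2*u - 24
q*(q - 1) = q^2 - q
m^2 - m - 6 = (m - 3)*(m + 2)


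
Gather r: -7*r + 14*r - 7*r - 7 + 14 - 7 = 0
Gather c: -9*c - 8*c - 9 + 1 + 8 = -17*c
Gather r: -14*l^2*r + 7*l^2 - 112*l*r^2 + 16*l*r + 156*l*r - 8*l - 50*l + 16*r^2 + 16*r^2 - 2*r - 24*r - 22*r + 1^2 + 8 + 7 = 7*l^2 - 58*l + r^2*(32 - 112*l) + r*(-14*l^2 + 172*l - 48) + 16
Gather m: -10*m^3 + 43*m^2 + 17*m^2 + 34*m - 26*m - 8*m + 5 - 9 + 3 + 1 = -10*m^3 + 60*m^2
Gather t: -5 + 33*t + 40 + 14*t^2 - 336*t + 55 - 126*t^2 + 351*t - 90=-112*t^2 + 48*t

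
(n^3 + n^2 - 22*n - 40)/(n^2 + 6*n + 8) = n - 5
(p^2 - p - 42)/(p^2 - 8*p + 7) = (p + 6)/(p - 1)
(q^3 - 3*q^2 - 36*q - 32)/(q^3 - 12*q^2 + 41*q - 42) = (q^3 - 3*q^2 - 36*q - 32)/(q^3 - 12*q^2 + 41*q - 42)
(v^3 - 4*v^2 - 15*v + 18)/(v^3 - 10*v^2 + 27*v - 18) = (v + 3)/(v - 3)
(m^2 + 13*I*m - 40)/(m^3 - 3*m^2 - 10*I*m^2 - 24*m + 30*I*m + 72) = (m^2 + 13*I*m - 40)/(m^3 + m^2*(-3 - 10*I) + m*(-24 + 30*I) + 72)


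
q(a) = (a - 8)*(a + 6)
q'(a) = 2*a - 2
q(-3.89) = -25.09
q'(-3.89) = -9.78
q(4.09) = -39.45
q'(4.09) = 6.18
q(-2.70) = -35.31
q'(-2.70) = -7.40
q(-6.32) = 4.58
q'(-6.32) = -14.64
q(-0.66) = -46.24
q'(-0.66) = -3.32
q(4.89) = -33.87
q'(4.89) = 7.78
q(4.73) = -35.09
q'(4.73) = 7.46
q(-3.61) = -27.75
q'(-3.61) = -9.22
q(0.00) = -48.00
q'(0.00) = -2.00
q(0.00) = -48.00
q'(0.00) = -2.00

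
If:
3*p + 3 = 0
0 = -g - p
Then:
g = 1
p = -1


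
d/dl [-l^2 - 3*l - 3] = -2*l - 3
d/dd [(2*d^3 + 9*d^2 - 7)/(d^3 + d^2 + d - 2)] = (-7*d^4 + 4*d^3 + 18*d^2 - 22*d + 7)/(d^6 + 2*d^5 + 3*d^4 - 2*d^3 - 3*d^2 - 4*d + 4)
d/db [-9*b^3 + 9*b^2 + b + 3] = -27*b^2 + 18*b + 1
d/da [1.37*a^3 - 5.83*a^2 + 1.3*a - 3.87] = 4.11*a^2 - 11.66*a + 1.3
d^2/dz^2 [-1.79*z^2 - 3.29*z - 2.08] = -3.58000000000000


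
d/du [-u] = -1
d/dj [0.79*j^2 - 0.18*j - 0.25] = 1.58*j - 0.18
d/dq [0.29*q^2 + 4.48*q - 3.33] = 0.58*q + 4.48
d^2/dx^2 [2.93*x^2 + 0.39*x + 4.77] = 5.86000000000000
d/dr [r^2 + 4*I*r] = 2*r + 4*I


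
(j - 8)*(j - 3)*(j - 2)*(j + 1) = j^4 - 12*j^3 + 33*j^2 - 2*j - 48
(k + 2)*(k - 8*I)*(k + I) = k^3 + 2*k^2 - 7*I*k^2 + 8*k - 14*I*k + 16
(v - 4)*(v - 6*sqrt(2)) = v^2 - 6*sqrt(2)*v - 4*v + 24*sqrt(2)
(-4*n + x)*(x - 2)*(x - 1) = -4*n*x^2 + 12*n*x - 8*n + x^3 - 3*x^2 + 2*x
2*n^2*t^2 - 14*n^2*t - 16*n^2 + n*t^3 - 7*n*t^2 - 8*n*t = (2*n + t)*(t - 8)*(n*t + n)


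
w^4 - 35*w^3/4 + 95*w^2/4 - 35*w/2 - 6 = (w - 4)*(w - 3)*(w - 2)*(w + 1/4)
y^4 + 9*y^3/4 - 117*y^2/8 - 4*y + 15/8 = (y - 3)*(y - 1/4)*(y + 1/2)*(y + 5)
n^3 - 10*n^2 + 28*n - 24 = (n - 6)*(n - 2)^2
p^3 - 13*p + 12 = (p - 3)*(p - 1)*(p + 4)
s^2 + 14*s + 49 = (s + 7)^2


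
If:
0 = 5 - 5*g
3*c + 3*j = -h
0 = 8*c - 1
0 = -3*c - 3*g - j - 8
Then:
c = 1/8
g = 1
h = 135/4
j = -91/8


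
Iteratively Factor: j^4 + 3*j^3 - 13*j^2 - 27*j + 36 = (j - 3)*(j^3 + 6*j^2 + 5*j - 12) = (j - 3)*(j - 1)*(j^2 + 7*j + 12) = (j - 3)*(j - 1)*(j + 3)*(j + 4)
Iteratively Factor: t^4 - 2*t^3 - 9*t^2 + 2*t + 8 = (t + 2)*(t^3 - 4*t^2 - t + 4) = (t + 1)*(t + 2)*(t^2 - 5*t + 4) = (t - 1)*(t + 1)*(t + 2)*(t - 4)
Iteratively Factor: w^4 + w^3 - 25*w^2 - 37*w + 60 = (w + 4)*(w^3 - 3*w^2 - 13*w + 15) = (w - 5)*(w + 4)*(w^2 + 2*w - 3) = (w - 5)*(w + 3)*(w + 4)*(w - 1)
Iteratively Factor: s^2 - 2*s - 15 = (s - 5)*(s + 3)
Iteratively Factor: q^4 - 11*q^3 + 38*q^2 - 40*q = (q - 5)*(q^3 - 6*q^2 + 8*q) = (q - 5)*(q - 2)*(q^2 - 4*q) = q*(q - 5)*(q - 2)*(q - 4)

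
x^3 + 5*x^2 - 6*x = x*(x - 1)*(x + 6)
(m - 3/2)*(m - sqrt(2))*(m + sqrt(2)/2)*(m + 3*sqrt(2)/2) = m^4 - 3*m^3/2 + sqrt(2)*m^3 - 5*m^2/2 - 3*sqrt(2)*m^2/2 - 3*sqrt(2)*m/2 + 15*m/4 + 9*sqrt(2)/4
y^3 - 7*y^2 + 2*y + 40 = (y - 5)*(y - 4)*(y + 2)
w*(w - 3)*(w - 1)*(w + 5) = w^4 + w^3 - 17*w^2 + 15*w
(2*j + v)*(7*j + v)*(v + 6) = 14*j^2*v + 84*j^2 + 9*j*v^2 + 54*j*v + v^3 + 6*v^2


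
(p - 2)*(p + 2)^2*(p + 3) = p^4 + 5*p^3 + 2*p^2 - 20*p - 24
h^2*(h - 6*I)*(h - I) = h^4 - 7*I*h^3 - 6*h^2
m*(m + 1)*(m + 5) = m^3 + 6*m^2 + 5*m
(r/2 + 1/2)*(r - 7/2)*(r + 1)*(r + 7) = r^4/2 + 11*r^3/4 - 33*r^2/4 - 91*r/4 - 49/4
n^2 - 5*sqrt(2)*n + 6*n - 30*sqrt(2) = (n + 6)*(n - 5*sqrt(2))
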